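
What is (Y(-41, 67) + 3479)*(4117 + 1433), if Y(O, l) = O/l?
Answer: 1293438600/67 ≈ 1.9305e+7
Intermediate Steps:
(Y(-41, 67) + 3479)*(4117 + 1433) = (-41/67 + 3479)*(4117 + 1433) = (-41*1/67 + 3479)*5550 = (-41/67 + 3479)*5550 = (233052/67)*5550 = 1293438600/67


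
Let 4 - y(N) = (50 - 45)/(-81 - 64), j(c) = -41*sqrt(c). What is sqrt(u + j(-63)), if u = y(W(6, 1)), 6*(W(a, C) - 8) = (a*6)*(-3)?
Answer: sqrt(3393 - 103443*I*sqrt(7))/29 ≈ 12.835 - 12.677*I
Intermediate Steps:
W(a, C) = 8 - 3*a (W(a, C) = 8 + ((a*6)*(-3))/6 = 8 + ((6*a)*(-3))/6 = 8 + (-18*a)/6 = 8 - 3*a)
y(N) = 117/29 (y(N) = 4 - (50 - 45)/(-81 - 64) = 4 - 5/(-145) = 4 - 5*(-1)/145 = 4 - 1*(-1/29) = 4 + 1/29 = 117/29)
u = 117/29 ≈ 4.0345
sqrt(u + j(-63)) = sqrt(117/29 - 123*I*sqrt(7))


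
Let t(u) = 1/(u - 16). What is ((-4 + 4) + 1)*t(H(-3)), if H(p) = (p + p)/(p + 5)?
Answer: -1/19 ≈ -0.052632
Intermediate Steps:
H(p) = 2*p/(5 + p) (H(p) = (2*p)/(5 + p) = 2*p/(5 + p))
t(u) = 1/(-16 + u)
((-4 + 4) + 1)*t(H(-3)) = ((-4 + 4) + 1)/(-16 + 2*(-3)/(5 - 3)) = (0 + 1)/(-16 + 2*(-3)/2) = 1/(-16 + 2*(-3)*(½)) = 1/(-16 - 3) = 1/(-19) = 1*(-1/19) = -1/19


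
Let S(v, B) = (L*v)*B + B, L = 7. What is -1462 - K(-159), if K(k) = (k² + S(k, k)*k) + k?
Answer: 28085888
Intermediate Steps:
S(v, B) = B + 7*B*v (S(v, B) = (7*v)*B + B = 7*B*v + B = B + 7*B*v)
K(k) = k + k² + k²*(1 + 7*k) (K(k) = (k² + (k*(1 + 7*k))*k) + k = (k² + k²*(1 + 7*k)) + k = k + k² + k²*(1 + 7*k))
-1462 - K(-159) = -1462 - (-159)*(1 - 159 - 159*(1 + 7*(-159))) = -1462 - (-159)*(1 - 159 - 159*(1 - 1113)) = -1462 - (-159)*(1 - 159 - 159*(-1112)) = -1462 - (-159)*(1 - 159 + 176808) = -1462 - (-159)*176650 = -1462 - 1*(-28087350) = -1462 + 28087350 = 28085888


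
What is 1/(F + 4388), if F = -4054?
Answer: 1/334 ≈ 0.0029940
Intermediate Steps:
1/(F + 4388) = 1/(-4054 + 4388) = 1/334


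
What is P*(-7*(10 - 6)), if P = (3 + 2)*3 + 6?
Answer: -588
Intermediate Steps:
P = 21 (P = 5*3 + 6 = 15 + 6 = 21)
P*(-7*(10 - 6)) = 21*(-7*(10 - 6)) = 21*(-7*4) = 21*(-28) = -588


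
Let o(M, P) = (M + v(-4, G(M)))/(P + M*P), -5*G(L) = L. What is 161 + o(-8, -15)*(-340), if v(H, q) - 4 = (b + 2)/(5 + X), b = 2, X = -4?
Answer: 161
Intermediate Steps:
G(L) = -L/5
v(H, q) = 8 (v(H, q) = 4 + (2 + 2)/(5 - 4) = 4 + 4/1 = 4 + 4*1 = 4 + 4 = 8)
o(M, P) = (8 + M)/(P + M*P) (o(M, P) = (M + 8)/(P + M*P) = (8 + M)/(P + M*P))
161 + o(-8, -15)*(-340) = 161 + ((8 - 8)/((-15)*(1 - 8)))*(-340) = 161 - 1/15*0/(-7)*(-340) = 161 - 1/15*(-⅐)*0*(-340) = 161 + 0*(-340) = 161 + 0 = 161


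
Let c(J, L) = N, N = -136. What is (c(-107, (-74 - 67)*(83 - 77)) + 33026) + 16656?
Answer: 49546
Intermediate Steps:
c(J, L) = -136
(c(-107, (-74 - 67)*(83 - 77)) + 33026) + 16656 = (-136 + 33026) + 16656 = 32890 + 16656 = 49546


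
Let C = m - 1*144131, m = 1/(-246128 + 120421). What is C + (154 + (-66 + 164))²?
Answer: -10135378290/125707 ≈ -80627.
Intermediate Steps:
m = -1/125707 (m = 1/(-125707) = -1/125707 ≈ -7.9550e-6)
C = -18118275618/125707 (C = -1/125707 - 1*144131 = -1/125707 - 144131 = -18118275618/125707 ≈ -1.4413e+5)
C + (154 + (-66 + 164))² = -18118275618/125707 + (154 + (-66 + 164))² = -18118275618/125707 + (154 + 98)² = -18118275618/125707 + 252² = -18118275618/125707 + 63504 = -10135378290/125707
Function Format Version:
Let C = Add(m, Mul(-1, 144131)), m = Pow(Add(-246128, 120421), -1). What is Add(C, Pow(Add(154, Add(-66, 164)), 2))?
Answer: Rational(-10135378290, 125707) ≈ -80627.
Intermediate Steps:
m = Rational(-1, 125707) (m = Pow(-125707, -1) = Rational(-1, 125707) ≈ -7.9550e-6)
C = Rational(-18118275618, 125707) (C = Add(Rational(-1, 125707), Mul(-1, 144131)) = Add(Rational(-1, 125707), -144131) = Rational(-18118275618, 125707) ≈ -1.4413e+5)
Add(C, Pow(Add(154, Add(-66, 164)), 2)) = Add(Rational(-18118275618, 125707), Pow(Add(154, Add(-66, 164)), 2)) = Add(Rational(-18118275618, 125707), Pow(Add(154, 98), 2)) = Add(Rational(-18118275618, 125707), Pow(252, 2)) = Add(Rational(-18118275618, 125707), 63504) = Rational(-10135378290, 125707)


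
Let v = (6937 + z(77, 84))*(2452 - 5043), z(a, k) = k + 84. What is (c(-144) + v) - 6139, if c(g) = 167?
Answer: -18415027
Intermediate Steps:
z(a, k) = 84 + k
v = -18409055 (v = (6937 + (84 + 84))*(2452 - 5043) = (6937 + 168)*(-2591) = 7105*(-2591) = -18409055)
(c(-144) + v) - 6139 = (167 - 18409055) - 6139 = -18408888 - 6139 = -18415027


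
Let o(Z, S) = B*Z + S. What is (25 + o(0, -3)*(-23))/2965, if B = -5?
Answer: 94/2965 ≈ 0.031703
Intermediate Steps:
o(Z, S) = S - 5*Z (o(Z, S) = -5*Z + S = S - 5*Z)
(25 + o(0, -3)*(-23))/2965 = (25 + (-3 - 5*0)*(-23))/2965 = (25 + (-3 + 0)*(-23))*(1/2965) = (25 - 3*(-23))*(1/2965) = (25 + 69)*(1/2965) = 94*(1/2965) = 94/2965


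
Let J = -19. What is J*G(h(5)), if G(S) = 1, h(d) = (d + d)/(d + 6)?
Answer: -19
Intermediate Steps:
h(d) = 2*d/(6 + d) (h(d) = (2*d)/(6 + d) = 2*d/(6 + d))
J*G(h(5)) = -19*1 = -19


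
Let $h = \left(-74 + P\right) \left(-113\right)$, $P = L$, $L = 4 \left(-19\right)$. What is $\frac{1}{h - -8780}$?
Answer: $\frac{1}{25730} \approx 3.8865 \cdot 10^{-5}$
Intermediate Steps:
$L = -76$
$P = -76$
$h = 16950$ ($h = \left(-74 - 76\right) \left(-113\right) = \left(-150\right) \left(-113\right) = 16950$)
$\frac{1}{h - -8780} = \frac{1}{16950 - -8780} = \frac{1}{16950 + 8780} = \frac{1}{25730}$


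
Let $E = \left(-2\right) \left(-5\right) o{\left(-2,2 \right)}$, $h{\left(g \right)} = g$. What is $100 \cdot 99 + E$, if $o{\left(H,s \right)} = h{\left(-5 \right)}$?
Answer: $9850$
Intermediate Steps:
$o{\left(H,s \right)} = -5$
$E = -50$ ($E = \left(-2\right) \left(-5\right) \left(-5\right) = 10 \left(-5\right) = -50$)
$100 \cdot 99 + E = 100 \cdot 99 - 50 = 9900 - 50 = 9850$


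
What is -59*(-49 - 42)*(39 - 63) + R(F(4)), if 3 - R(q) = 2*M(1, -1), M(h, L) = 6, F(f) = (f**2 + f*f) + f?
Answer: -128865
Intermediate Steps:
F(f) = f + 2*f**2 (F(f) = (f**2 + f**2) + f = 2*f**2 + f = f + 2*f**2)
R(q) = -9 (R(q) = 3 - 2*6 = 3 - 1*12 = 3 - 12 = -9)
-59*(-49 - 42)*(39 - 63) + R(F(4)) = -59*(-49 - 42)*(39 - 63) - 9 = -(-5369)*(-24) - 9 = -59*2184 - 9 = -128856 - 9 = -128865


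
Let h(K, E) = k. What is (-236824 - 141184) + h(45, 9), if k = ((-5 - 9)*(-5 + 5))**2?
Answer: -378008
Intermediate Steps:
k = 0 (k = (-14*0)**2 = 0**2 = 0)
h(K, E) = 0
(-236824 - 141184) + h(45, 9) = (-236824 - 141184) + 0 = -378008 + 0 = -378008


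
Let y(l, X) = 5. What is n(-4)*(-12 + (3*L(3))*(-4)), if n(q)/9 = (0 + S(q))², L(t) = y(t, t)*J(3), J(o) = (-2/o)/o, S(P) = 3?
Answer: 108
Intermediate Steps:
J(o) = -2/o²
L(t) = -10/9 (L(t) = 5*(-2/3²) = 5*(-2*⅑) = 5*(-2/9) = -10/9)
n(q) = 81 (n(q) = 9*(0 + 3)² = 9*3² = 9*9 = 81)
n(-4)*(-12 + (3*L(3))*(-4)) = 81*(-12 + (3*(-10/9))*(-4)) = 81*(-12 - 10/3*(-4)) = 81*(-12 + 40/3) = 81*(4/3) = 108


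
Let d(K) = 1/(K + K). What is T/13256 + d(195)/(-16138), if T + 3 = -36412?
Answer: -57297367139/20857719480 ≈ -2.7471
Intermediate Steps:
T = -36415 (T = -3 - 36412 = -36415)
d(K) = 1/(2*K)
T/13256 + d(195)/(-16138) = -36415/13256 + ((½)/195)/(-16138) = -36415*1/13256 + ((½)*(1/195))*(-1/16138) = -36415/13256 + (1/390)*(-1/16138) = -36415/13256 - 1/6293820 = -57297367139/20857719480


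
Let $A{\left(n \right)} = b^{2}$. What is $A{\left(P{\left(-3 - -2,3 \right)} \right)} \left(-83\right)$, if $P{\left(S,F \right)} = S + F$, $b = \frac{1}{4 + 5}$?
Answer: $- \frac{83}{81} \approx -1.0247$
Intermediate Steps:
$b = \frac{1}{9} \approx 0.11111$
$P{\left(S,F \right)} = F + S$
$A{\left(n \right)} = \frac{1}{81}$ ($A{\left(n \right)} = \left(\frac{1}{9}\right)^{2} = \frac{1}{81}$)
$A{\left(P{\left(-3 - -2,3 \right)} \right)} \left(-83\right) = \frac{1}{81} \left(-83\right) = - \frac{83}{81}$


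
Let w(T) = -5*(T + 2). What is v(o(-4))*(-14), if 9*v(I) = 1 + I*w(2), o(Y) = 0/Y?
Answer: -14/9 ≈ -1.5556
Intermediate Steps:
o(Y) = 0
w(T) = -10 - 5*T (w(T) = -5*(2 + T) = -10 - 5*T)
v(I) = ⅑ - 20*I/9 (v(I) = (1 + I*(-10 - 5*2))/9 = (1 + I*(-10 - 10))/9 = (1 + I*(-20))/9 = (1 - 20*I)/9 = ⅑ - 20*I/9)
v(o(-4))*(-14) = (⅑ - 20/9*0)*(-14) = (⅑ + 0)*(-14) = (⅑)*(-14) = -14/9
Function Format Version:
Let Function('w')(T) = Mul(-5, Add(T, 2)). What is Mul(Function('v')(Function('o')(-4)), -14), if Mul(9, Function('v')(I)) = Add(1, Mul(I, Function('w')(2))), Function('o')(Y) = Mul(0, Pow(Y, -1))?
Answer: Rational(-14, 9) ≈ -1.5556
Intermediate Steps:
Function('o')(Y) = 0
Function('w')(T) = Add(-10, Mul(-5, T)) (Function('w')(T) = Mul(-5, Add(2, T)) = Add(-10, Mul(-5, T)))
Function('v')(I) = Add(Rational(1, 9), Mul(Rational(-20, 9), I)) (Function('v')(I) = Mul(Rational(1, 9), Add(1, Mul(I, Add(-10, Mul(-5, 2))))) = Mul(Rational(1, 9), Add(1, Mul(I, Add(-10, -10)))) = Mul(Rational(1, 9), Add(1, Mul(I, -20))) = Mul(Rational(1, 9), Add(1, Mul(-20, I))) = Add(Rational(1, 9), Mul(Rational(-20, 9), I)))
Mul(Function('v')(Function('o')(-4)), -14) = Mul(Add(Rational(1, 9), Mul(Rational(-20, 9), 0)), -14) = Mul(Add(Rational(1, 9), 0), -14) = Mul(Rational(1, 9), -14) = Rational(-14, 9)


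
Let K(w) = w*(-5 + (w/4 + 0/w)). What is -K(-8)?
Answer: -56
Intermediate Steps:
K(w) = w*(-5 + w/4) (K(w) = w*(-5 + (w*(1/4) + 0)) = w*(-5 + (w/4 + 0)) = w*(-5 + w/4))
-K(-8) = -(-8)*(-20 - 8)/4 = -(-8)*(-28)/4 = -1*56 = -56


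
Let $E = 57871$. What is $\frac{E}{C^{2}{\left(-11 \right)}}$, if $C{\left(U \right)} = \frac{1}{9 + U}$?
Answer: $231484$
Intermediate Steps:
$\frac{E}{C^{2}{\left(-11 \right)}} = \frac{57871}{\left(\frac{1}{9 - 11}\right)^{2}} = \frac{57871}{\left(\frac{1}{-2}\right)^{2}} = \frac{57871}{\left(- \frac{1}{2}\right)^{2}} = 57871 \frac{1}{\frac{1}{4}} = 57871 \cdot 4 = 231484$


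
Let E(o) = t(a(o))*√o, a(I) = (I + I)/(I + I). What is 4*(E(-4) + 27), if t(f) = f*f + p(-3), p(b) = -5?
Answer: 108 - 32*I ≈ 108.0 - 32.0*I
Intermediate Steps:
a(I) = 1 (a(I) = (2*I)/((2*I)) = (2*I)*(1/(2*I)) = 1)
t(f) = -5 + f² (t(f) = f*f - 5 = f² - 5 = -5 + f²)
E(o) = -4*√o (E(o) = (-5 + 1²)*√o = (-5 + 1)*√o = -4*√o)
4*(E(-4) + 27) = 4*(-8*I + 27) = 4*(27 - 8*I) = 108 - 32*I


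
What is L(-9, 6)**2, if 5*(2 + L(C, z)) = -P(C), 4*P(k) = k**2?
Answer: 14641/400 ≈ 36.602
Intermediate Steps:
P(k) = k**2/4
L(C, z) = -2 - C**2/20 (L(C, z) = -2 + (-C**2/4)/5 = -2 - C**2/20)
L(-9, 6)**2 = (-2 - 1/20*(-9)**2)**2 = (-2 - 1/20*81)**2 = (-2 - 81/20)**2 = (-121/20)**2 = 14641/400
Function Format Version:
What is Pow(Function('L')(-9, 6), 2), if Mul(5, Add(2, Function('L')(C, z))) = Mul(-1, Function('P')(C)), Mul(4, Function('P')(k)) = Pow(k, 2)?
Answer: Rational(14641, 400) ≈ 36.602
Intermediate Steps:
Function('P')(k) = Mul(Rational(1, 4), Pow(k, 2))
Function('L')(C, z) = Add(-2, Mul(Rational(-1, 20), Pow(C, 2))) (Function('L')(C, z) = Add(-2, Mul(Rational(1, 5), Mul(-1, Mul(Rational(1, 4), Pow(C, 2))))) = Add(-2, Mul(Rational(1, 5), Mul(Rational(-1, 4), Pow(C, 2)))) = Add(-2, Mul(Rational(-1, 20), Pow(C, 2))))
Pow(Function('L')(-9, 6), 2) = Pow(Add(-2, Mul(Rational(-1, 20), Pow(-9, 2))), 2) = Pow(Add(-2, Mul(Rational(-1, 20), 81)), 2) = Pow(Add(-2, Rational(-81, 20)), 2) = Pow(Rational(-121, 20), 2) = Rational(14641, 400)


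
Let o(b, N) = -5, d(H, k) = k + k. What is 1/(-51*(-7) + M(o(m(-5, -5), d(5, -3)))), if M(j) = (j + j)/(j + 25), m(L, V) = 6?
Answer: 2/713 ≈ 0.0028051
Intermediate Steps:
d(H, k) = 2*k
M(j) = 2*j/(25 + j) (M(j) = (2*j)/(25 + j) = 2*j/(25 + j))
1/(-51*(-7) + M(o(m(-5, -5), d(5, -3)))) = 1/(-51*(-7) + 2*(-5)/(25 - 5)) = 1/(357 + 2*(-5)/20) = 1/(357 + 2*(-5)*(1/20)) = 1/(357 - ½) = 1/(713/2) = 2/713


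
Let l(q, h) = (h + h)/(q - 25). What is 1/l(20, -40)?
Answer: 1/16 ≈ 0.062500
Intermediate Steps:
l(q, h) = 2*h/(-25 + q) (l(q, h) = (2*h)/(-25 + q) = 2*h/(-25 + q))
1/l(20, -40) = 1/(2*(-40)/(-25 + 20)) = 1/(2*(-40)/(-5)) = 1/(2*(-40)*(-⅕)) = 1/16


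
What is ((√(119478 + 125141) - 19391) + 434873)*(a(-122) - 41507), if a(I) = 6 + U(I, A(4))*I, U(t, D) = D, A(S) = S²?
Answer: -18053939346 - 43453*√244619 ≈ -1.8075e+10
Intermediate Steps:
a(I) = 6 + 16*I (a(I) = 6 + 4²*I = 6 + 16*I)
((√(119478 + 125141) - 19391) + 434873)*(a(-122) - 41507) = ((√(119478 + 125141) - 19391) + 434873)*((6 + 16*(-122)) - 41507) = ((√244619 - 19391) + 434873)*((6 - 1952) - 41507) = ((-19391 + √244619) + 434873)*(-1946 - 41507) = (415482 + √244619)*(-43453) = -18053939346 - 43453*√244619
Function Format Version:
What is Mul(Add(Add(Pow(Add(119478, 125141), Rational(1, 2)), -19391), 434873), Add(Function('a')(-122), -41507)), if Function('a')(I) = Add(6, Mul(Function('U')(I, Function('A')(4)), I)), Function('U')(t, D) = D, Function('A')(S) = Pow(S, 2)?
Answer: Add(-18053939346, Mul(-43453, Pow(244619, Rational(1, 2)))) ≈ -1.8075e+10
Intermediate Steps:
Function('a')(I) = Add(6, Mul(16, I)) (Function('a')(I) = Add(6, Mul(Pow(4, 2), I)) = Add(6, Mul(16, I)))
Mul(Add(Add(Pow(Add(119478, 125141), Rational(1, 2)), -19391), 434873), Add(Function('a')(-122), -41507)) = Mul(Add(Add(Pow(Add(119478, 125141), Rational(1, 2)), -19391), 434873), Add(Add(6, Mul(16, -122)), -41507)) = Mul(Add(Add(Pow(244619, Rational(1, 2)), -19391), 434873), Add(Add(6, -1952), -41507)) = Mul(Add(Add(-19391, Pow(244619, Rational(1, 2))), 434873), Add(-1946, -41507)) = Mul(Add(415482, Pow(244619, Rational(1, 2))), -43453) = Add(-18053939346, Mul(-43453, Pow(244619, Rational(1, 2))))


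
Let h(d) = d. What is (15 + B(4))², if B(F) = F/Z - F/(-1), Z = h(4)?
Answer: 400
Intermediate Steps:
Z = 4
B(F) = 5*F/4 (B(F) = F/4 - F/(-1) = F*(¼) - F*(-1) = F/4 + F = 5*F/4)
(15 + B(4))² = (15 + (5/4)*4)² = (15 + 5)² = 20² = 400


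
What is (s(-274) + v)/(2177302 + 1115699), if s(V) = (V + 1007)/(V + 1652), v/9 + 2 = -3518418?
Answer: -43635444107/4537755378 ≈ -9.6161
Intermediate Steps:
v = -31665780 (v = -18 + 9*(-3518418) = -18 - 31665762 = -31665780)
s(V) = (1007 + V)/(1652 + V)
(s(-274) + v)/(2177302 + 1115699) = ((1007 - 274)/(1652 - 274) - 31665780)/(2177302 + 1115699) = (733/1378 - 31665780)/3293001 = ((1/1378)*733 - 31665780)*(1/3293001) = (733/1378 - 31665780)*(1/3293001) = -43635444107/1378*1/3293001 = -43635444107/4537755378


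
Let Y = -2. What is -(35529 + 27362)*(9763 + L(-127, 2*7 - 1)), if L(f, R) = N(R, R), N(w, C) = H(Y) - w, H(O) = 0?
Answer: -613187250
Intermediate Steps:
N(w, C) = -w (N(w, C) = 0 - w = -w)
L(f, R) = -R
-(35529 + 27362)*(9763 + L(-127, 2*7 - 1)) = -(35529 + 27362)*(9763 - (2*7 - 1)) = -62891*(9763 - (14 - 1)) = -62891*(9763 - 1*13) = -62891*(9763 - 13) = -62891*9750 = -1*613187250 = -613187250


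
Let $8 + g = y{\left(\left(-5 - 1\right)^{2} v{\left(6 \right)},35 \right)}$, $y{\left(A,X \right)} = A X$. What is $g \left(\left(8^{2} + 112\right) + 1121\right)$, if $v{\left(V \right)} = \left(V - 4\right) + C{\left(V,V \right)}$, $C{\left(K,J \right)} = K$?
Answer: $13063384$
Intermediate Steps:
$v{\left(V \right)} = -4 + 2 V$ ($v{\left(V \right)} = \left(V - 4\right) + V = \left(-4 + V\right) + V = -4 + 2 V$)
$g = 10072$ ($g = -8 + \left(-5 - 1\right)^{2} \left(-4 + 2 \cdot 6\right) 35 = -8 + \left(-6\right)^{2} \left(-4 + 12\right) 35 = -8 + 36 \cdot 8 \cdot 35 = -8 + 288 \cdot 35 = -8 + 10080 = 10072$)
$g \left(\left(8^{2} + 112\right) + 1121\right) = 10072 \left(\left(8^{2} + 112\right) + 1121\right) = 10072 \left(\left(64 + 112\right) + 1121\right) = 10072 \left(176 + 1121\right) = 10072 \cdot 1297 = 13063384$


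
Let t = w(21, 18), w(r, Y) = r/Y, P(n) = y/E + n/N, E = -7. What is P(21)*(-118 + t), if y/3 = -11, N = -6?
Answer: -11917/84 ≈ -141.87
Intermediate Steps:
y = -33 (y = 3*(-11) = -33)
P(n) = 33/7 - n/6 (P(n) = -33/(-7) + n/(-6) = -33*(-1/7) + n*(-1/6) = 33/7 - n/6)
t = 7/6 (t = 21/18 = 21*(1/18) = 7/6 ≈ 1.1667)
P(21)*(-118 + t) = (33/7 - 1/6*21)*(-118 + 7/6) = (33/7 - 7/2)*(-701/6) = (17/14)*(-701/6) = -11917/84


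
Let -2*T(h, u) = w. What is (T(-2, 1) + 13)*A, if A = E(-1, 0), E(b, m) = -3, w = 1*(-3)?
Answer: -87/2 ≈ -43.500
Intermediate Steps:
w = -3
T(h, u) = 3/2 (T(h, u) = -1/2*(-3) = 3/2)
A = -3
(T(-2, 1) + 13)*A = (3/2 + 13)*(-3) = (29/2)*(-3) = -87/2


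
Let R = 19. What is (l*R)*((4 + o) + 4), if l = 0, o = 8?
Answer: 0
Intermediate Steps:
(l*R)*((4 + o) + 4) = (0*19)*((4 + 8) + 4) = 0*(12 + 4) = 0*16 = 0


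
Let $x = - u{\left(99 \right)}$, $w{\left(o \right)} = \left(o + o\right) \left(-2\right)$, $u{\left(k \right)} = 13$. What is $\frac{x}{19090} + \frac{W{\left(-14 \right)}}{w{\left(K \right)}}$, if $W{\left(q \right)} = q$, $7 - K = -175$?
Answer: $\frac{9207}{496340} \approx 0.01855$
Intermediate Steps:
$K = 182$ ($K = 7 - -175 = 7 + 175 = 182$)
$w{\left(o \right)} = - 4 o$ ($w{\left(o \right)} = 2 o \left(-2\right) = - 4 o$)
$x = -13$ ($x = \left(-1\right) 13 = -13$)
$\frac{x}{19090} + \frac{W{\left(-14 \right)}}{w{\left(K \right)}} = - \frac{13}{19090} - \frac{14}{\left(-4\right) 182} = \left(-13\right) \frac{1}{19090} - \frac{14}{-728} = - \frac{13}{19090} - - \frac{1}{52} = - \frac{13}{19090} + \frac{1}{52} = \frac{9207}{496340}$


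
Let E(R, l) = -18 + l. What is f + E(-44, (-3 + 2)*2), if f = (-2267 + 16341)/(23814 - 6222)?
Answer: -168883/8796 ≈ -19.200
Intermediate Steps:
f = 7037/8796 (f = 14074/17592 = 14074*(1/17592) = 7037/8796 ≈ 0.80002)
f + E(-44, (-3 + 2)*2) = 7037/8796 + (-18 + (-3 + 2)*2) = 7037/8796 + (-18 - 1*2) = 7037/8796 + (-18 - 2) = 7037/8796 - 20 = -168883/8796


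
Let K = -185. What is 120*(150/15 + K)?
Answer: -21000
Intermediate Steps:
120*(150/15 + K) = 120*(150/15 - 185) = 120*(150*(1/15) - 185) = 120*(10 - 185) = 120*(-175) = -21000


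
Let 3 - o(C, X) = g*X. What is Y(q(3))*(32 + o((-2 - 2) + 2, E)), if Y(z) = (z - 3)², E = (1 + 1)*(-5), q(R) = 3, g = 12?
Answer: 0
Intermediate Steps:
E = -10 (E = 2*(-5) = -10)
Y(z) = (-3 + z)²
o(C, X) = 3 - 12*X
Y(q(3))*(32 + o((-2 - 2) + 2, E)) = (-3 + 3)²*(32 + (3 - 12*(-10))) = 0²*(32 + (3 + 120)) = 0*(32 + 123) = 0*155 = 0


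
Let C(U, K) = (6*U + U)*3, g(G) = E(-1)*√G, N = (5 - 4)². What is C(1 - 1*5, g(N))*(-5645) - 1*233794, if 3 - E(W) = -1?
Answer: 240386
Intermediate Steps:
E(W) = 4 (E(W) = 3 - 1*(-1) = 3 + 1 = 4)
N = 1 (N = 1² = 1)
g(G) = 4*√G
C(U, K) = 21*U (C(U, K) = (7*U)*3 = 21*U)
C(1 - 1*5, g(N))*(-5645) - 1*233794 = (21*(1 - 1*5))*(-5645) - 1*233794 = (21*(1 - 5))*(-5645) - 233794 = (21*(-4))*(-5645) - 233794 = -84*(-5645) - 233794 = 474180 - 233794 = 240386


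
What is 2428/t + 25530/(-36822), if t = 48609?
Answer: -191930659/298313433 ≈ -0.64339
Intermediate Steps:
2428/t + 25530/(-36822) = 2428/48609 + 25530/(-36822) = 2428*(1/48609) + 25530*(-1/36822) = 2428/48609 - 4255/6137 = -191930659/298313433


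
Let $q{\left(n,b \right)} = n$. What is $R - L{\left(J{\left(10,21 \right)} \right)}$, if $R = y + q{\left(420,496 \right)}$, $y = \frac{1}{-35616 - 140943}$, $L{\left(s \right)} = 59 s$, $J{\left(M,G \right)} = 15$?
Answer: $- \frac{82099936}{176559} \approx -465.0$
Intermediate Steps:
$y = - \frac{1}{176559}$ ($y = \frac{1}{-176559} = - \frac{1}{176559} \approx -5.6638 \cdot 10^{-6}$)
$R = \frac{74154779}{176559}$ ($R = - \frac{1}{176559} + 420 = \frac{74154779}{176559} \approx 420.0$)
$R - L{\left(J{\left(10,21 \right)} \right)} = \frac{74154779}{176559} - 59 \cdot 15 = \frac{74154779}{176559} - 885 = - \frac{82099936}{176559}$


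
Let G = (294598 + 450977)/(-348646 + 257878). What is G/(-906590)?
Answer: 49705/5485957408 ≈ 9.0604e-6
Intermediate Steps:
G = -248525/30256 (G = 745575/(-90768) = 745575*(-1/90768) = -248525/30256 ≈ -8.2141)
G/(-906590) = -248525/30256/(-906590) = -248525/30256*(-1/906590) = 49705/5485957408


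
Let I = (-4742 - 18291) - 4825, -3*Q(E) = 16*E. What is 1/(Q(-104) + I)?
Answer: -3/81910 ≈ -3.6626e-5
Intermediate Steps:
Q(E) = -16*E/3
I = -27858 (I = -23033 - 4825 = -27858)
1/(Q(-104) + I) = 1/(-16/3*(-104) - 27858) = 1/(1664/3 - 27858) = 1/(-81910/3) = -3/81910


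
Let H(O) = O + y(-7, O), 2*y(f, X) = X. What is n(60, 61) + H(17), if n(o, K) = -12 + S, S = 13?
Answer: 53/2 ≈ 26.500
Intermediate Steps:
y(f, X) = X/2
n(o, K) = 1 (n(o, K) = -12 + 13 = 1)
H(O) = 3*O/2 (H(O) = O + O/2 = 3*O/2)
n(60, 61) + H(17) = 1 + (3/2)*17 = 1 + 51/2 = 53/2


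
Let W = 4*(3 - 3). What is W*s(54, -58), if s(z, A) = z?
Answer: 0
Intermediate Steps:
W = 0 (W = 4*0 = 0)
W*s(54, -58) = 0*54 = 0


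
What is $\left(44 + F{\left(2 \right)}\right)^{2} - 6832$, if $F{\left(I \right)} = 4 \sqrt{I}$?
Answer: $-4864 + 352 \sqrt{2} \approx -4366.2$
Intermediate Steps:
$\left(44 + F{\left(2 \right)}\right)^{2} - 6832 = \left(44 + 4 \sqrt{2}\right)^{2} - 6832 = -6832 + \left(44 + 4 \sqrt{2}\right)^{2}$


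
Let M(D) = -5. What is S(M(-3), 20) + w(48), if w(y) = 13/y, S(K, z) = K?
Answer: -227/48 ≈ -4.7292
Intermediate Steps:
w(y) = 13/y
S(M(-3), 20) + w(48) = -5 + 13/48 = -227/48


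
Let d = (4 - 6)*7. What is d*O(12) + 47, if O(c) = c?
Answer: -121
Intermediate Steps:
d = -14 (d = -2*7 = -14)
d*O(12) + 47 = -14*12 + 47 = -168 + 47 = -121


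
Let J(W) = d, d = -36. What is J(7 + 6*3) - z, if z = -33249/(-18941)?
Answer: -715125/18941 ≈ -37.755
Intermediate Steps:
z = 33249/18941 (z = -33249*(-1/18941) = 33249/18941 ≈ 1.7554)
J(W) = -36
J(7 + 6*3) - z = -36 - 1*33249/18941 = -36 - 33249/18941 = -715125/18941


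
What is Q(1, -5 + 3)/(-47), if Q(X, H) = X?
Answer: -1/47 ≈ -0.021277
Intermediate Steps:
Q(1, -5 + 3)/(-47) = 1/(-47) = 1*(-1/47) = -1/47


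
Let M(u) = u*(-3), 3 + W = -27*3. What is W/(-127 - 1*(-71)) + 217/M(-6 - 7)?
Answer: 551/78 ≈ 7.0641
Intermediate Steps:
W = -84 (W = -3 - 27*3 = -3 - 81 = -84)
M(u) = -3*u
W/(-127 - 1*(-71)) + 217/M(-6 - 7) = -84/(-127 - 1*(-71)) + 217/((-3*(-6 - 7))) = -84/(-127 + 71) + 217/((-3*(-13))) = -84/(-56) + 217/39 = -84*(-1/56) + 217*(1/39) = 3/2 + 217/39 = 551/78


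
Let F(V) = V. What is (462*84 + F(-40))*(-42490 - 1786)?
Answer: -1716491968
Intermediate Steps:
(462*84 + F(-40))*(-42490 - 1786) = (462*84 - 40)*(-42490 - 1786) = (38808 - 40)*(-44276) = 38768*(-44276) = -1716491968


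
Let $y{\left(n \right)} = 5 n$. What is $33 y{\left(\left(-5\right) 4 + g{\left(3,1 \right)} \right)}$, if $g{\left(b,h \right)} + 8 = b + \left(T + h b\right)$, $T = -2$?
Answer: $-3960$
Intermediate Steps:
$g{\left(b,h \right)} = -10 + b + b h$ ($g{\left(b,h \right)} = -8 + \left(b + \left(-2 + h b\right)\right) = -8 + \left(b + \left(-2 + b h\right)\right) = -8 + \left(-2 + b + b h\right) = -10 + b + b h$)
$33 y{\left(\left(-5\right) 4 + g{\left(3,1 \right)} \right)} = 33 \cdot 5 \left(\left(-5\right) 4 + \left(-10 + 3 + 3 \cdot 1\right)\right) = 33 \cdot 5 \left(-20 + \left(-10 + 3 + 3\right)\right) = 33 \cdot 5 \left(-20 - 4\right) = 33 \cdot 5 \left(-24\right) = 33 \left(-120\right) = -3960$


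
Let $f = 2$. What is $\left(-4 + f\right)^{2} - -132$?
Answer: $136$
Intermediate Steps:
$\left(-4 + f\right)^{2} - -132 = \left(-4 + 2\right)^{2} - -132 = \left(-2\right)^{2} + 132 = 4 + 132 = 136$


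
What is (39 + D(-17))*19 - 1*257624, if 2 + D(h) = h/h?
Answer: -256902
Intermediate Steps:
D(h) = -1 (D(h) = -2 + h/h = -2 + 1 = -1)
(39 + D(-17))*19 - 1*257624 = (39 - 1)*19 - 1*257624 = 38*19 - 257624 = 722 - 257624 = -256902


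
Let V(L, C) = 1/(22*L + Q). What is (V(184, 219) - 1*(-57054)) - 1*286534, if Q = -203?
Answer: -882350599/3845 ≈ -2.2948e+5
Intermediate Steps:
V(L, C) = 1/(-203 + 22*L) (V(L, C) = 1/(22*L - 203) = 1/(-203 + 22*L))
(V(184, 219) - 1*(-57054)) - 1*286534 = (1/(-203 + 22*184) - 1*(-57054)) - 1*286534 = (1/(-203 + 4048) + 57054) - 286534 = (1/3845 + 57054) - 286534 = 219372631/3845 - 286534 = -882350599/3845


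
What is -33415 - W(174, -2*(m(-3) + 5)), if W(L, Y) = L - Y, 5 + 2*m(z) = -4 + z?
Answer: -33587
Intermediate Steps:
m(z) = -9/2 + z/2 (m(z) = -5/2 + (-4 + z)/2 = -5/2 + (-2 + z/2) = -9/2 + z/2)
-33415 - W(174, -2*(m(-3) + 5)) = -33415 - (174 - (-2)*((-9/2 + (1/2)*(-3)) + 5)) = -33415 - (174 - (-2)*((-9/2 - 3/2) + 5)) = -33415 - (174 - (-2)*(-6 + 5)) = -33415 - (174 - (-2)*(-1)) = -33415 - (174 - 1*2) = -33415 - (174 - 2) = -33415 - 1*172 = -33415 - 172 = -33587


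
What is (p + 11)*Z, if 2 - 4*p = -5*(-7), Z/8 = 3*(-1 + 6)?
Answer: 330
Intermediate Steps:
Z = 120 (Z = 8*(3*(-1 + 6)) = 8*(3*5) = 8*15 = 120)
p = -33/4 (p = ½ - (-5)*(-7)/4 = ½ - ¼*35 = ½ - 35/4 = -33/4 ≈ -8.2500)
(p + 11)*Z = (-33/4 + 11)*120 = (11/4)*120 = 330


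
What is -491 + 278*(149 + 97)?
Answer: 67897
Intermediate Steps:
-491 + 278*(149 + 97) = -491 + 278*246 = -491 + 68388 = 67897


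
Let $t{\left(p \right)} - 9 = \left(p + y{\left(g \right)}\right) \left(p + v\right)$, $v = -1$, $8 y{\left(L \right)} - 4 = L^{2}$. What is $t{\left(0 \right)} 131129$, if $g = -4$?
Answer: $\frac{1704677}{2} \approx 8.5234 \cdot 10^{5}$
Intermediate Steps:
$y{\left(L \right)} = \frac{1}{2} + \frac{L^{2}}{8}$
$t{\left(p \right)} = 9 + \left(-1 + p\right) \left(\frac{5}{2} + p\right)$ ($t{\left(p \right)} = 9 + \left(p + \left(\frac{1}{2} + \frac{\left(-4\right)^{2}}{8}\right)\right) \left(p - 1\right) = 9 + \left(p + \left(\frac{1}{2} + \frac{1}{8} \cdot 16\right)\right) \left(-1 + p\right) = 9 + \left(p + \left(\frac{1}{2} + 2\right)\right) \left(-1 + p\right) = 9 + \left(p + \frac{5}{2}\right) \left(-1 + p\right) = 9 + \left(\frac{5}{2} + p\right) \left(-1 + p\right) = 9 + \left(-1 + p\right) \left(\frac{5}{2} + p\right)$)
$t{\left(0 \right)} 131129 = \left(\frac{13}{2} + 0^{2} + \frac{3}{2} \cdot 0\right) 131129 = \left(\frac{13}{2} + 0 + 0\right) 131129 = \frac{13}{2} \cdot 131129 = \frac{1704677}{2}$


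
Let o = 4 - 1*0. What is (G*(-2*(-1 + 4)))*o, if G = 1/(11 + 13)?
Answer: -1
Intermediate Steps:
G = 1/24 ≈ 0.041667
o = 4 (o = 4 + 0 = 4)
(G*(-2*(-1 + 4)))*o = ((-2*(-1 + 4))/24)*4 = ((-2*3)/24)*4 = ((1/24)*(-6))*4 = -¼*4 = -1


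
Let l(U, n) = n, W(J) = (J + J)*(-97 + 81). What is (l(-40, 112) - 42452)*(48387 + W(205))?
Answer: -1770955180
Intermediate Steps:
W(J) = -32*J (W(J) = (2*J)*(-16) = -32*J)
(l(-40, 112) - 42452)*(48387 + W(205)) = (112 - 42452)*(48387 - 32*205) = -42340*(48387 - 6560) = -42340*41827 = -1770955180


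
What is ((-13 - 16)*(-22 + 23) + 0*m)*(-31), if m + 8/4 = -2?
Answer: 899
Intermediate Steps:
m = -4 (m = -2 - 2 = -4)
((-13 - 16)*(-22 + 23) + 0*m)*(-31) = ((-13 - 16)*(-22 + 23) + 0*(-4))*(-31) = (-29*1 + 0)*(-31) = (-29 + 0)*(-31) = -29*(-31) = 899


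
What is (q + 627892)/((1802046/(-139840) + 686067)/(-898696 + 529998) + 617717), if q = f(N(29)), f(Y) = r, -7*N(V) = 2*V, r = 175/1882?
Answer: 15231646042097191520/14984769614125875923 ≈ 1.0165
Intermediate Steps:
r = 175/1882 (r = 175*(1/1882) = 175/1882 ≈ 0.092986)
N(V) = -2*V/7
f(Y) = 175/1882
q = 175/1882 ≈ 0.092986
(q + 627892)/((1802046/(-139840) + 686067)/(-898696 + 529998) + 617717) = (175/1882 + 627892)/((1802046/(-139840) + 686067)/(-898696 + 529998) + 617717) = 1181692919/(1882*((1802046*(-1/139840) + 686067)/(-368698) + 617717)) = 1181692919/(1882*((-901023/69920 + 686067)*(-1/368698) + 617717)) = 1181692919/(1882*((47968903617/69920)*(-1/368698) + 617717)) = 1181692919/(1882*(-47968903617/25779364160 + 617717)) = 1181692919/(1882*(15924303521919103/25779364160)) = (1181692919/1882)*(25779364160/15924303521919103) = 15231646042097191520/14984769614125875923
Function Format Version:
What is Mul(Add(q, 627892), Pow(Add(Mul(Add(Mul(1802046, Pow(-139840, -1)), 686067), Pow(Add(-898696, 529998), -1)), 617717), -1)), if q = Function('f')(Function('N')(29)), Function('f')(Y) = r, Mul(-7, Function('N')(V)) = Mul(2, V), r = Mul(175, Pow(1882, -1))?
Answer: Rational(15231646042097191520, 14984769614125875923) ≈ 1.0165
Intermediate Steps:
r = Rational(175, 1882) (r = Mul(175, Rational(1, 1882)) = Rational(175, 1882) ≈ 0.092986)
Function('N')(V) = Mul(Rational(-2, 7), V) (Function('N')(V) = Mul(Rational(-1, 7), Mul(2, V)) = Mul(Rational(-2, 7), V))
Function('f')(Y) = Rational(175, 1882)
q = Rational(175, 1882) ≈ 0.092986
Mul(Add(q, 627892), Pow(Add(Mul(Add(Mul(1802046, Pow(-139840, -1)), 686067), Pow(Add(-898696, 529998), -1)), 617717), -1)) = Mul(Add(Rational(175, 1882), 627892), Pow(Add(Mul(Add(Mul(1802046, Pow(-139840, -1)), 686067), Pow(Add(-898696, 529998), -1)), 617717), -1)) = Mul(Rational(1181692919, 1882), Pow(Add(Mul(Add(Mul(1802046, Rational(-1, 139840)), 686067), Pow(-368698, -1)), 617717), -1)) = Mul(Rational(1181692919, 1882), Pow(Add(Mul(Add(Rational(-901023, 69920), 686067), Rational(-1, 368698)), 617717), -1)) = Mul(Rational(1181692919, 1882), Pow(Add(Mul(Rational(47968903617, 69920), Rational(-1, 368698)), 617717), -1)) = Mul(Rational(1181692919, 1882), Pow(Add(Rational(-47968903617, 25779364160), 617717), -1)) = Mul(Rational(1181692919, 1882), Pow(Rational(15924303521919103, 25779364160), -1)) = Mul(Rational(1181692919, 1882), Rational(25779364160, 15924303521919103)) = Rational(15231646042097191520, 14984769614125875923)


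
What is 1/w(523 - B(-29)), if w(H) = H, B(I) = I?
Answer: 1/552 ≈ 0.0018116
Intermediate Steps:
1/w(523 - B(-29)) = 1/(523 - 1*(-29)) = 1/(523 + 29) = 1/552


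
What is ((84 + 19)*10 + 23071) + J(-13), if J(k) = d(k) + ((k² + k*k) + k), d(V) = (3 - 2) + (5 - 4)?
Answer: 24428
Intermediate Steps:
d(V) = 2 (d(V) = 1 + 1 = 2)
J(k) = 2 + k + 2*k² (J(k) = 2 + ((k² + k*k) + k) = 2 + ((k² + k²) + k) = 2 + (2*k² + k) = 2 + (k + 2*k²) = 2 + k + 2*k²)
((84 + 19)*10 + 23071) + J(-13) = ((84 + 19)*10 + 23071) + (2 - 13 + 2*(-13)²) = (103*10 + 23071) + (2 - 13 + 2*169) = (1030 + 23071) + (2 - 13 + 338) = 24101 + 327 = 24428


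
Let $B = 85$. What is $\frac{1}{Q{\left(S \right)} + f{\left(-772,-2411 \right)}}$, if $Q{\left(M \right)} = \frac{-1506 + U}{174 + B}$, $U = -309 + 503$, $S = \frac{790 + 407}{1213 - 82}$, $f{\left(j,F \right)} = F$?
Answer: $- \frac{259}{625761} \approx -0.0004139$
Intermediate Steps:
$S = \frac{399}{377}$ ($S = \frac{1197}{1131} = 1197 \cdot \frac{1}{1131} = \frac{399}{377} \approx 1.0584$)
$U = 194$
$Q{\left(M \right)} = - \frac{1312}{259}$ ($Q{\left(M \right)} = \frac{-1506 + 194}{174 + 85} = - \frac{1312}{259}$)
$\frac{1}{Q{\left(S \right)} + f{\left(-772,-2411 \right)}} = \frac{1}{- \frac{1312}{259} - 2411} = \frac{1}{- \frac{625761}{259}} = - \frac{259}{625761}$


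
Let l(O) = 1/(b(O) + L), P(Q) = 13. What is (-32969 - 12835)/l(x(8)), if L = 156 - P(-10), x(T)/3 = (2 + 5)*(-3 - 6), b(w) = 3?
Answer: -6687384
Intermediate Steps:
x(T) = -189 (x(T) = 3*((2 + 5)*(-3 - 6)) = 3*(7*(-9)) = 3*(-63) = -189)
L = 143 (L = 156 - 1*13 = 156 - 13 = 143)
l(O) = 1/146 (l(O) = 1/(3 + 143) = 1/146)
(-32969 - 12835)/l(x(8)) = (-32969 - 12835)/(1/146) = -45804*146 = -6687384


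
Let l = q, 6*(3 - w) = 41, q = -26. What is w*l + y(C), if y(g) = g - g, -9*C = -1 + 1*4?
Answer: 299/3 ≈ 99.667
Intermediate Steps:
w = -23/6 (w = 3 - ⅙*41 = 3 - 41/6 = -23/6 ≈ -3.8333)
C = -⅓ (C = -(-1 + 1*4)/9 = -(-1 + 4)/9 = -⅑*3 = -⅓ ≈ -0.33333)
l = -26
y(g) = 0
w*l + y(C) = -23/6*(-26) + 0 = 299/3 + 0 = 299/3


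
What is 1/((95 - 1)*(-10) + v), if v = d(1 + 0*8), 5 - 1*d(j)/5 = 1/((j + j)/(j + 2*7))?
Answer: -2/1905 ≈ -0.0010499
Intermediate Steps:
d(j) = 25 - 5*(14 + j)/(2*j) (d(j) = 25 - 5*(j + 2*7)/(j + j) = 25 - 5*(j + 14)/(2*j) = 25 - 5*(14 + j)/(2*j))
v = -25/2 (v = 45/2 - 35/(1 + 0*8) = 45/2 - 35/(1 + 0) = 45/2 - 35/1 = 45/2 - 35*1 = 45/2 - 35 = -25/2 ≈ -12.500)
1/((95 - 1)*(-10) + v) = 1/((95 - 1)*(-10) - 25/2) = 1/(94*(-10) - 25/2) = 1/(-940 - 25/2) = 1/(-1905/2) = -2/1905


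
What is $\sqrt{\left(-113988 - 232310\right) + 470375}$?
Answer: $\sqrt{124077} \approx 352.25$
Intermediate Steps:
$\sqrt{\left(-113988 - 232310\right) + 470375} = \sqrt{-346298 + 470375} = \sqrt{124077}$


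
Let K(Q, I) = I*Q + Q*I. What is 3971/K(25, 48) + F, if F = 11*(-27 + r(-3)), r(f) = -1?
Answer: -735229/2400 ≈ -306.35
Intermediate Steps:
K(Q, I) = 2*I*Q (K(Q, I) = I*Q + I*Q = 2*I*Q)
F = -308 (F = 11*(-27 - 1) = 11*(-28) = -308)
3971/K(25, 48) + F = 3971/((2*48*25)) - 308 = 3971/2400 - 308 = -735229/2400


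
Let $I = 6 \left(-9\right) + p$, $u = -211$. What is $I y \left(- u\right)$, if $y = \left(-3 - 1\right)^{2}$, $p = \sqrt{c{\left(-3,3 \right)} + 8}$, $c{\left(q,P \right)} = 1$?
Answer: $-172176$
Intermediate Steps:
$p = 3$ ($p = \sqrt{1 + 8} = \sqrt{9} = 3$)
$y = 16$ ($y = \left(-4\right)^{2} = 16$)
$I = -51$ ($I = 6 \left(-9\right) + 3 = -54 + 3 = -51$)
$I y \left(- u\right) = \left(-51\right) 16 \left(\left(-1\right) \left(-211\right)\right) = \left(-816\right) 211 = -172176$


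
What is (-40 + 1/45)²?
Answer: 3236401/2025 ≈ 1598.2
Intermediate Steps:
(-40 + 1/45)² = (-1799/45)² = 3236401/2025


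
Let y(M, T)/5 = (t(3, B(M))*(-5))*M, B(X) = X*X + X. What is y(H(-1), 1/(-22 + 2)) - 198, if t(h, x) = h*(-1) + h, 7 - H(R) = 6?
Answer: -198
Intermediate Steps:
B(X) = X + X² (B(X) = X² + X = X + X²)
H(R) = 1 (H(R) = 7 - 1*6 = 7 - 6 = 1)
t(h, x) = 0 (t(h, x) = -h + h = 0)
y(M, T) = 0 (y(M, T) = 5*((0*(-5))*M) = 5*(0*M) = 5*0 = 0)
y(H(-1), 1/(-22 + 2)) - 198 = 0 - 198 = -198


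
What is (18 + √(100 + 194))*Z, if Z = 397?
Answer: 7146 + 2779*√6 ≈ 13953.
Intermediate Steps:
(18 + √(100 + 194))*Z = (18 + √(100 + 194))*397 = (18 + √294)*397 = (18 + 7*√6)*397 = 7146 + 2779*√6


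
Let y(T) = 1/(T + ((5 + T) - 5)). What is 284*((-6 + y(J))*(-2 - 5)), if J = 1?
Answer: 10934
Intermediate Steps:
y(T) = 1/(2*T) (y(T) = 1/(T + T) = 1/(2*T))
284*((-6 + y(J))*(-2 - 5)) = 284*((-6 + (½)/1)*(-2 - 5)) = 284*((-6 + (½)*1)*(-7)) = 284*((-6 + ½)*(-7)) = 284*(-11/2*(-7)) = 284*(77/2) = 10934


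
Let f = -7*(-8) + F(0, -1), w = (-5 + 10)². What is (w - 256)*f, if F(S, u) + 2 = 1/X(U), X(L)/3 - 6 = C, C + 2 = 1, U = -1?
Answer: -62447/5 ≈ -12489.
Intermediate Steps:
C = -1 (C = -2 + 1 = -1)
X(L) = 15 (X(L) = 18 + 3*(-1) = 18 - 3 = 15)
w = 25 (w = 5² = 25)
F(S, u) = -29/15 (F(S, u) = -2 + 1/15 = -29/15)
f = 811/15 (f = -7*(-8) - 29/15 = 56 - 29/15 = 811/15 ≈ 54.067)
(w - 256)*f = (25 - 256)*(811/15) = -231*811/15 = -62447/5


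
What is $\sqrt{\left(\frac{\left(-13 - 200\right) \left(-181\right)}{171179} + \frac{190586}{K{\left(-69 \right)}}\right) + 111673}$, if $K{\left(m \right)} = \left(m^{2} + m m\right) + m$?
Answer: $\frac{\sqrt{292460854854515775856998}}{1618155087} \approx 334.21$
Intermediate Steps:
$K{\left(m \right)} = m + 2 m^{2}$ ($K{\left(m \right)} = \left(m^{2} + m^{2}\right) + m = 2 m^{2} + m = m + 2 m^{2}$)
$\sqrt{\left(\frac{\left(-13 - 200\right) \left(-181\right)}{171179} + \frac{190586}{K{\left(-69 \right)}}\right) + 111673} = \sqrt{\left(\frac{\left(-13 - 200\right) \left(-181\right)}{171179} + \frac{190586}{\left(-69\right) \left(1 + 2 \left(-69\right)\right)}\right) + 111673} = \sqrt{\left(\left(-213\right) \left(-181\right) \frac{1}{171179} + \frac{190586}{\left(-69\right) \left(1 - 138\right)}\right) + 111673} = \sqrt{\left(38553 \cdot \frac{1}{171179} + \frac{190586}{\left(-69\right) \left(-137\right)}\right) + 111673} = \sqrt{\left(\frac{38553}{171179} + \frac{190586}{9453}\right) + 111673} = \sqrt{\frac{32988762403}{1618155087} + 111673} = \sqrt{\frac{180737221792954}{1618155087}} = \frac{\sqrt{292460854854515775856998}}{1618155087}$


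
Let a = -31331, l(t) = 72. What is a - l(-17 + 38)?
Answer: -31403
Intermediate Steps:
a - l(-17 + 38) = -31331 - 1*72 = -31331 - 72 = -31403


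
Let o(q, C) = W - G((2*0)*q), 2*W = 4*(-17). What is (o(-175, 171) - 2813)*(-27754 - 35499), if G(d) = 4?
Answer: 180334303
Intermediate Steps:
W = -34 (W = (4*(-17))/2 = (½)*(-68) = -34)
o(q, C) = -38 (o(q, C) = -34 - 1*4 = -34 - 4 = -38)
(o(-175, 171) - 2813)*(-27754 - 35499) = (-38 - 2813)*(-27754 - 35499) = -2851*(-63253) = 180334303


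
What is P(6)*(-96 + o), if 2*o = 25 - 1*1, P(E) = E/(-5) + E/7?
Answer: 144/5 ≈ 28.800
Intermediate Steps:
P(E) = -2*E/35 (P(E) = E*(-1/5) + E*(1/7) = -E/5 + E/7 = -2*E/35)
o = 12 (o = (25 - 1*1)/2 = (25 - 1)/2 = (1/2)*24 = 12)
P(6)*(-96 + o) = (-2/35*6)*(-96 + 12) = -12/35*(-84) = 144/5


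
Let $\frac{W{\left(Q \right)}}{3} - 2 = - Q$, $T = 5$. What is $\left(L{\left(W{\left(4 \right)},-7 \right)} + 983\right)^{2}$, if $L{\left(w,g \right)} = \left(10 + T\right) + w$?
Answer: $984064$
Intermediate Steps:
$W{\left(Q \right)} = 6 - 3 Q$ ($W{\left(Q \right)} = 6 + 3 \left(- Q\right) = 6 - 3 Q$)
$L{\left(w,g \right)} = 15 + w$ ($L{\left(w,g \right)} = \left(10 + 5\right) + w = 15 + w$)
$\left(L{\left(W{\left(4 \right)},-7 \right)} + 983\right)^{2} = \left(\left(15 + \left(6 - 12\right)\right) + 983\right)^{2} = \left(\left(15 - 6\right) + 983\right)^{2} = \left(9 + 983\right)^{2} = 992^{2} = 984064$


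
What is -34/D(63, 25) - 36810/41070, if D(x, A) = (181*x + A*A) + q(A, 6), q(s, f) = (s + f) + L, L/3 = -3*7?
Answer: -7382819/8211262 ≈ -0.89911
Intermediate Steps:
L = -63 (L = 3*(-3*7) = 3*(-21) = -63)
q(s, f) = -63 + f + s (q(s, f) = (s + f) - 63 = (f + s) - 63 = -63 + f + s)
D(x, A) = -57 + A + A² + 181*x (D(x, A) = (181*x + A*A) + (-63 + 6 + A) = (181*x + A²) + (-57 + A) = (A² + 181*x) + (-57 + A) = -57 + A + A² + 181*x)
-34/D(63, 25) - 36810/41070 = -34/(-57 + 25 + 25² + 181*63) - 36810/41070 = -34/(-57 + 25 + 625 + 11403) - 36810*1/41070 = -34/11996 - 1227/1369 = -34*1/11996 - 1227/1369 = -17/5998 - 1227/1369 = -7382819/8211262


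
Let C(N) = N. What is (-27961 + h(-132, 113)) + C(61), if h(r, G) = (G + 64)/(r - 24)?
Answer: -1450859/52 ≈ -27901.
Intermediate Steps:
h(r, G) = (64 + G)/(-24 + r)
(-27961 + h(-132, 113)) + C(61) = (-27961 + (64 + 113)/(-24 - 132)) + 61 = (-27961 + 177/(-156)) + 61 = (-27961 - 1/156*177) + 61 = (-27961 - 59/52) + 61 = -1454031/52 + 61 = -1450859/52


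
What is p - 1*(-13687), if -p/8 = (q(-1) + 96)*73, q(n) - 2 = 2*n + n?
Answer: -41793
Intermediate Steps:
q(n) = 2 + 3*n (q(n) = 2 + (2*n + n) = 2 + 3*n)
p = -55480 (p = -8*((2 + 3*(-1)) + 96)*73 = -8*((2 - 3) + 96)*73 = -8*(-1 + 96)*73 = -760*73 = -8*6935 = -55480)
p - 1*(-13687) = -55480 - 1*(-13687) = -55480 + 13687 = -41793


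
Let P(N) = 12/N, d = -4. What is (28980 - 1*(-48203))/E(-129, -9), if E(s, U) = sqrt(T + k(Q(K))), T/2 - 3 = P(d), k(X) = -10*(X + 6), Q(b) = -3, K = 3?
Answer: -77183*I*sqrt(30)/30 ≈ -14092.0*I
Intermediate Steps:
k(X) = -60 - 10*X (k(X) = -10*(6 + X) = -60 - 10*X)
T = 0 (T = 6 + 2*(12/(-4)) = 6 + 2*(12*(-1/4)) = 6 + 2*(-3) = 6 - 6 = 0)
E(s, U) = I*sqrt(30) (E(s, U) = sqrt(0 + (-60 - 10*(-3))) = sqrt(0 + (-60 + 30)) = sqrt(0 - 30) = sqrt(-30) = I*sqrt(30))
(28980 - 1*(-48203))/E(-129, -9) = (28980 - 1*(-48203))/((I*sqrt(30))) = (28980 + 48203)*(-I*sqrt(30)/30) = 77183*(-I*sqrt(30)/30) = -77183*I*sqrt(30)/30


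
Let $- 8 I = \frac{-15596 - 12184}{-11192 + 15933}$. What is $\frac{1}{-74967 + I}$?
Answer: $- \frac{9482}{710830149} \approx -1.3339 \cdot 10^{-5}$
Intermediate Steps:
$I = \frac{6945}{9482}$ ($I = - \frac{\left(-15596 - 12184\right) \frac{1}{-11192 + 15933}}{8} = - \frac{\left(-27780\right) \frac{1}{4741}}{8} = \left(- \frac{1}{8}\right) \left(- \frac{27780}{4741}\right) = \frac{6945}{9482} \approx 0.73244$)
$\frac{1}{-74967 + I} = \frac{1}{-74967 + \frac{6945}{9482}} = \frac{1}{- \frac{710830149}{9482}} = - \frac{9482}{710830149}$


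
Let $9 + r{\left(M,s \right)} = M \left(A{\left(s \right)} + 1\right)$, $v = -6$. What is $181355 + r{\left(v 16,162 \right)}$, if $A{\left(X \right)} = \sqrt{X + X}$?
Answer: $179522$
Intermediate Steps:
$A{\left(X \right)} = \sqrt{2} \sqrt{X}$ ($A{\left(X \right)} = \sqrt{2 X} = \sqrt{2} \sqrt{X}$)
$r{\left(M,s \right)} = -9 + M \left(1 + \sqrt{2} \sqrt{s}\right)$ ($r{\left(M,s \right)} = -9 + M \left(\sqrt{2} \sqrt{s} + 1\right) = -9 + M \left(1 + \sqrt{2} \sqrt{s}\right)$)
$181355 + r{\left(v 16,162 \right)} = 181355 - \left(105 - \left(-6\right) 16 \sqrt{2} \sqrt{162}\right) = 181355 - \left(105 + 96 \sqrt{2} \cdot 9 \sqrt{2}\right) = 181355 - 1833 = 179522$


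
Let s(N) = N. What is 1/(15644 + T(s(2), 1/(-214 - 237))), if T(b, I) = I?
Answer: 451/7055443 ≈ 6.3922e-5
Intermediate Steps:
1/(15644 + T(s(2), 1/(-214 - 237))) = 1/(15644 + 1/(-214 - 237)) = 1/(15644 + 1/(-451)) = 1/(15644 - 1/451) = 1/(7055443/451) = 451/7055443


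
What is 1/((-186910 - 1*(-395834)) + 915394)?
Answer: 1/1124318 ≈ 8.8943e-7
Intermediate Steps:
1/((-186910 - 1*(-395834)) + 915394) = 1/((-186910 + 395834) + 915394) = 1/(208924 + 915394) = 1/1124318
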